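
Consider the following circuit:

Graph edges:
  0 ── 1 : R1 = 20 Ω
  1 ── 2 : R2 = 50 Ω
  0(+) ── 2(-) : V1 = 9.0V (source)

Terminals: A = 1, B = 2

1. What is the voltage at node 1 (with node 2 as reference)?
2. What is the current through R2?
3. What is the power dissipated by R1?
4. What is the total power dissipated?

Nodal analysis, taking node 2 as the 0 V reference.
Source V1 fixes V_0 = 9 V.
KCL at each unknown node (sum of currents leaving = 0; resistances in Ω):
  Node 1: (V_1 - 9)/20 + (V_1 - 0)/50 = 0
Collecting terms: 0.07 × V_1 = 0.45  =>  V_1 = 6.429 V
Part 1:
  Read off the nodal solution: V_1 = 6.429 V
Part 2:
  I_R2 = (V_1 - V_2)/R2 = (6.429 - 0)/50 = 0.1286 A
  Magnitude: I_R2 = 0.1286 A
Part 3:
  I_R1 = (V_0 - V_1)/R1 = (9 - 6.429)/20 = 0.1286 A
  P_R1 = I_R1² × R1 = (0.1286)² × 20 = 0.3306 W
Part 4:
  Power in each resistor, P = (ΔV)²/R:
    P_R1 = (9 - 6.429)²/20 = 0.3306 W
    P_R2 = (6.429 - 0)²/50 = 0.8265 W
  P_total = P_R1 + P_R2 = 1.157 W

Final answers:
1. V_1 = 6.429 V
2. I_R2 = 0.1286 A
3. P_R1 = 0.3306 W
4. P_total = 1.157 W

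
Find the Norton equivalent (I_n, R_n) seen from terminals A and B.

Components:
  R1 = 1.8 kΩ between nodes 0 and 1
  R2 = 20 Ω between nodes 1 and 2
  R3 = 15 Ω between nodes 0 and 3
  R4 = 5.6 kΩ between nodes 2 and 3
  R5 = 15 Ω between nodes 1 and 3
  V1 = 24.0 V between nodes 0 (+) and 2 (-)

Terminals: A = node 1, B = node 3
Find the Thévenin equivalent first; then I_n = V_th/R_th and R_n = R_th.
Step 1 — V_th is the open-circuit voltage V_A - V_B (nothing connected across the terminals).
Nodal analysis, taking node 2 as the 0 V reference.
Source V1 fixes V_0 = 24 V.
KCL at each unknown node (sum of currents leaving = 0; resistances in Ω):
  Node 1: (V_1 - 24)/1800 + (V_1 - 0)/20 + (V_1 - V_3)/15 = 0
  Node 3: (V_3 - 24)/15 + (V_3 - 0)/5600 + (V_3 - V_1)/15 = 0
Collecting terms (coefficients in siemens):
  0.1172·V_1 - 0.06667·V_3 = 0.01333
  0.1335·V_3 - 0.06667·V_1 = 1.6
Determinant D = (0.1172)(0.1335) - (-0.06667)(-0.06667) = 0.01121
V_1 = [(0.01333)(0.1335) - (-0.06667)(1.6)]/D = 9.677 V
V_3 = [(0.1172)(1.6) - (0.01333)(-0.06667)]/D = 16.82 V
V_th = V_1 - V_3 = 9.677 - 16.82 = -7.139 V
Step 2 — R_th: zero the source — replace V1 by a short circuit (node 2 merges into node 0) — and find the resistance seen between A (node 1) and B (node 3).
Reduce the network between node 1 (A) and node 3 (B) by series/parallel combination:
  Rp1 = R1 ‖ R2 (parallel, both between nodes 0 and 1) = 1/(1/1800 + 1/20) = 19.78 Ω
  Rp2 = R3 ‖ R4 (parallel, both between nodes 0 and 3) = 1/(1/15 + 1/5600) = 14.96 Ω
  Rs1 = Rp1 + Rp2 (series, joined only at node 0) = 19.78 + 14.96 = 34.74 Ω
  Rp3 = R5 ‖ Rs1 (parallel, both between nodes 1 and 3) = 1/(1/15 + 1/34.74) = 10.48 Ω
R_th = 10.48 Ω
I_n = V_th/R_th = -7.139/10.48 = -0.6814 A, and R_n = R_th = 10.48 Ω

Final answer: I_n = -0.6814 A, R_n = 10.48 Ω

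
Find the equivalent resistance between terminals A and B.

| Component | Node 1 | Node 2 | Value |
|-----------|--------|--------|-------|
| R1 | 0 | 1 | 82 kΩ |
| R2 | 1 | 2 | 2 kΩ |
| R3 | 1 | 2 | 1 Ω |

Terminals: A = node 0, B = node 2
Reduce the network between node 0 (A) and node 2 (B) by series/parallel combination:
  Rp1 = R2 ‖ R3 (parallel, both between nodes 1 and 2) = 1/(1/2000 + 1/1) = 0.9995 Ω
  Rs1 = R1 + Rp1 (series, joined only at node 1) = 82000 + 0.9995 = 82000 Ω
R_eq = 82 kΩ

Final answer: 82 kΩ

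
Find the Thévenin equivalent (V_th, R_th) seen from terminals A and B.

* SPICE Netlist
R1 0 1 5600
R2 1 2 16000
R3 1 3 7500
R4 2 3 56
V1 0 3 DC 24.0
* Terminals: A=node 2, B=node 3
Step 1 — V_th is the open-circuit voltage V_A - V_B (nothing connected across the terminals).
Nodal analysis, taking node 3 as the 0 V reference.
Source V1 fixes V_0 = 24 V.
KCL at each unknown node (sum of currents leaving = 0; resistances in Ω):
  Node 1: (V_1 - 24)/5600 + (V_1 - V_2)/16000 + (V_1 - 0)/7500 = 0
  Node 2: (V_2 - V_1)/16000 + (V_2 - 0)/56 = 0
Collecting terms (coefficients in siemens):
  0.0003744·V_1 - 0.0000625·V_2 = 0.004286
  0.01792·V_2 - 0.0000625·V_1 = 0
Determinant D = (0.0003744)(0.01792) - (-0.0000625)(-0.0000625) = 0.000006705
V_1 = [(0.004286)(0.01792) - (-0.0000625)(0)]/D = 11.45 V
V_2 = [(0.0003744)(0) - (0.004286)(-0.0000625)]/D = 0.03995 V
V_th = V_2 - V_3 = 0.03995 - 0 = 0.03995 V
Step 2 — R_th: zero the source — replace V1 by a short circuit (node 3 merges into node 0) — and find the resistance seen between A (node 2) and B (node 0).
Reduce the network between node 2 (A) and node 0 (B) by series/parallel combination:
  Rp1 = R1 ‖ R3 (parallel, both between nodes 0 and 1) = 1/(1/5600 + 1/7500) = 3206 Ω
  Rs1 = R2 + Rp1 (series, joined only at node 1) = 16000 + 3206 = 19210 Ω
  Rp2 = R4 ‖ Rs1 (parallel, both between nodes 0 and 2) = 1/(1/56 + 1/19210) = 55.84 Ω
R_th = 55.84 Ω

Final answer: V_th = 0.03995 V, R_th = 55.84 Ω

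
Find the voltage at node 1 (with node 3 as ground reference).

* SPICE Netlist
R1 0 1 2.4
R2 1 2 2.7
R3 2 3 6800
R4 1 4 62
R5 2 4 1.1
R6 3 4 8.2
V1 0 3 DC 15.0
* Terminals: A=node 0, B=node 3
Nodal analysis, taking node 3 as the 0 V reference.
Source V1 fixes V_0 = 15 V.
KCL at each unknown node (sum of currents leaving = 0; resistances in Ω):
  Node 1: (V_1 - 15)/2.4 + (V_1 - V_2)/2.7 + (V_1 - V_4)/62 = 0
  Node 2: (V_2 - V_1)/2.7 + (V_2 - 0)/6800 + (V_2 - V_4)/1.1 = 0
  Node 4: (V_4 - V_1)/62 + (V_4 - V_2)/1.1 + (V_4 - 0)/8.2 = 0
Collecting terms (coefficients in siemens):
  0.8032·V_1 - 0.3704·V_2 - 0.01613·V_4 = 6.25
  1.28·V_2 - 0.3704·V_1 - 0.9091·V_4 = 0
  1.047·V_4 - 0.01613·V_1 - 0.9091·V_2 = 0
Solving these 3 simultaneous equations (Gaussian elimination) gives:
  V_1 = 12.46 V, V_2 = 9.766 V, V_4 = 8.67 V
The requested potential is V_1 = 12.46 V.

Final answer: V_1 = 12.46 V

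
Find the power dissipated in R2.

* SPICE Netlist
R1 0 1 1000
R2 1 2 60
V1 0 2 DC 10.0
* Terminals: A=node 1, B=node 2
Nodal analysis, taking node 2 as the 0 V reference.
Source V1 fixes V_0 = 10 V.
KCL at each unknown node (sum of currents leaving = 0; resistances in Ω):
  Node 1: (V_1 - 10)/1000 + (V_1 - 0)/60 = 0
Collecting terms: 0.01767 × V_1 = 0.01  =>  V_1 = 0.566 V
I_R2 = (V_1 - V_2)/R2 = (0.566 - 0)/60 = 0.009434 A
P_R2 = I_R2² × R2 = (0.009434)² × 60 = 0.00534 W

Final answer: 0.00534 W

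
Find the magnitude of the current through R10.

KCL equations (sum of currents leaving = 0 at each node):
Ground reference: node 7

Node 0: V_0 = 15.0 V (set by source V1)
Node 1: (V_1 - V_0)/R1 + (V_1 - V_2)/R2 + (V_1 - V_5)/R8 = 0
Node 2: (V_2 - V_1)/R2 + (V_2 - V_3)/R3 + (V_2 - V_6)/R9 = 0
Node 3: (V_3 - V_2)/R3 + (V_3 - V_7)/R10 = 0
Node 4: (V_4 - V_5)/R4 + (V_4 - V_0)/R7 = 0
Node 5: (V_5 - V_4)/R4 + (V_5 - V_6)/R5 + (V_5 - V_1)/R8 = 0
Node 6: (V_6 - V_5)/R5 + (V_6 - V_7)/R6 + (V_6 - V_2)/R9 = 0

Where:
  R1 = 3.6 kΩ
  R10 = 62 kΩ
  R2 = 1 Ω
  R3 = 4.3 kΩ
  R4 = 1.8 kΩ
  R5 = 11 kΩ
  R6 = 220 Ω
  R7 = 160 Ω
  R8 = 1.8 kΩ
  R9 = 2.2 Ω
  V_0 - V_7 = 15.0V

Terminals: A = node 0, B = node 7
Nodal analysis, taking node 7 as the 0 V reference.
Source V1 fixes V_0 = 15 V.
KCL at each unknown node (sum of currents leaving = 0; resistances in Ω):
  Node 1: (V_1 - 15)/3600 + (V_1 - V_2)/1 + (V_1 - V_5)/1800 = 0
  Node 2: (V_2 - V_1)/1 + (V_2 - V_3)/4300 + (V_2 - V_6)/2.2 = 0
  Node 3: (V_3 - V_2)/4300 + (V_3 - 0)/62000 = 0
  Node 4: (V_4 - V_5)/1800 + (V_4 - 15)/160 = 0
  Node 5: (V_5 - V_4)/1800 + (V_5 - V_6)/11000 + (V_5 - V_1)/1800 = 0
  Node 6: (V_6 - V_5)/11000 + (V_6 - 0)/220 + (V_6 - V_2)/2.2 = 0
Collecting terms (coefficients in siemens):
  1.001·V_1 - 1·V_2 - 0.0005556·V_5 = 0.004167
  1.455·V_2 - 1·V_1 - 0.0002326·V_3 - 0.4545·V_6 = 0
  0.0002487·V_3 - 0.0002326·V_2 = 0
  0.006806·V_4 - 0.0005556·V_5 = 0.09375
  0.001202·V_5 - 0.0005556·V_1 - 0.0005556·V_4 - 0.00009091·V_6 = 0
  0.4592·V_6 - 0.4545·V_2 - 0.00009091·V_5 = 0
Solving these 6 simultaneous equations (Gaussian elimination) gives:
  V_1 = 1.668 V, V_2 = 1.661 V, V_3 = 1.553 V, V_4 = 14.39 V
  V_5 = 7.547 V, V_6 = 1.646 V
I_R10 = (V_3 - V_7)/R10 = (1.553 - 0)/62000 = 0.00002505 A
|I_R10| = 0.00002505 A

Final answer: |I_R10| = 2.505e-05 A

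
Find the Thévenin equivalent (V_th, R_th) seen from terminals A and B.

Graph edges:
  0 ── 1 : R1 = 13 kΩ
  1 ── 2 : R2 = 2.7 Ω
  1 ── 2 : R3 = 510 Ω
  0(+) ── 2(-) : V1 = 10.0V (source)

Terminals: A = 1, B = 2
Step 1 — V_th is the open-circuit voltage V_A - V_B (nothing connected across the terminals).
Nodal analysis, taking node 2 as the 0 V reference.
Source V1 fixes V_0 = 10 V.
KCL at each unknown node (sum of currents leaving = 0; resistances in Ω):
  Node 1: (V_1 - 10)/13000 + (V_1 - 0)/2.7 + (V_1 - 0)/510 = 0
Collecting terms: 0.3724 × V_1 = 0.0007692  =>  V_1 = 0.002066 V
V_th = V_1 - V_2 = 0.002066 - 0 = 0.002066 V
Step 2 — R_th: zero the source — replace V1 by a short circuit (node 2 merges into node 0) — and find the resistance seen between A (node 1) and B (node 0).
Reduce the network between node 1 (A) and node 0 (B) by series/parallel combination:
  Rp1 = R1 ‖ R2 ‖ R3 (parallel, all between nodes 0 and 1) = 1/(1/13000 + 1/2.7 + 1/510) = 2.685 Ω
R_th = 2.685 Ω

Final answer: V_th = 0.002066 V, R_th = 2.685 Ω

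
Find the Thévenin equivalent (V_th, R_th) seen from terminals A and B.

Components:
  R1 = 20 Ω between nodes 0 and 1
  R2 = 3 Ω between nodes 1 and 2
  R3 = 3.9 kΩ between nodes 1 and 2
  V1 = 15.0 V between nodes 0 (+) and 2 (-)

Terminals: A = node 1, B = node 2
Step 1 — V_th is the open-circuit voltage V_A - V_B (nothing connected across the terminals).
Nodal analysis, taking node 2 as the 0 V reference.
Source V1 fixes V_0 = 15 V.
KCL at each unknown node (sum of currents leaving = 0; resistances in Ω):
  Node 1: (V_1 - 15)/20 + (V_1 - 0)/3 + (V_1 - 0)/3900 = 0
Collecting terms: 0.3836 × V_1 = 0.75  =>  V_1 = 1.955 V
V_th = V_1 - V_2 = 1.955 - 0 = 1.955 V
Step 2 — R_th: zero the source — replace V1 by a short circuit (node 2 merges into node 0) — and find the resistance seen between A (node 1) and B (node 0).
Reduce the network between node 1 (A) and node 0 (B) by series/parallel combination:
  Rp1 = R1 ‖ R2 ‖ R3 (parallel, all between nodes 0 and 1) = 1/(1/20 + 1/3 + 1/3900) = 2.607 Ω
R_th = 2.607 Ω

Final answer: V_th = 1.955 V, R_th = 2.607 Ω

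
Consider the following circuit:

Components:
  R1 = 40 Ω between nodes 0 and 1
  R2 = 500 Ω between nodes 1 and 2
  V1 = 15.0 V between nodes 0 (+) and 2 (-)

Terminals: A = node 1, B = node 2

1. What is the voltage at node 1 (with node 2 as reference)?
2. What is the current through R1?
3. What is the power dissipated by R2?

Nodal analysis, taking node 2 as the 0 V reference.
Source V1 fixes V_0 = 15 V.
KCL at each unknown node (sum of currents leaving = 0; resistances in Ω):
  Node 1: (V_1 - 15)/40 + (V_1 - 0)/500 = 0
Collecting terms: 0.027 × V_1 = 0.375  =>  V_1 = 13.89 V
Part 1:
  Read off the nodal solution: V_1 = 13.89 V
Part 2:
  I_R1 = (V_0 - V_1)/R1 = (15 - 13.89)/40 = 0.02778 A
  Magnitude: I_R1 = 0.02778 A
Part 3:
  I_R2 = (V_1 - V_2)/R2 = (13.89 - 0)/500 = 0.02778 A
  P_R2 = I_R2² × R2 = (0.02778)² × 500 = 0.3858 W

Final answers:
1. V_1 = 13.89 V
2. I_R1 = 0.02778 A
3. P_R2 = 0.3858 W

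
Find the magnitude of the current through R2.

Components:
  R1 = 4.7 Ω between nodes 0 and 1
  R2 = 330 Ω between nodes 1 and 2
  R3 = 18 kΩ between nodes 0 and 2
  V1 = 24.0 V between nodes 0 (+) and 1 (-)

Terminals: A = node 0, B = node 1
Nodal analysis, taking node 1 as the 0 V reference.
Source V1 fixes V_0 = 24 V.
KCL at each unknown node (sum of currents leaving = 0; resistances in Ω):
  Node 2: (V_2 - 0)/330 + (V_2 - 24)/18000 = 0
Collecting terms: 0.003086 × V_2 = 0.001333  =>  V_2 = 0.4321 V
I_R2 = (V_1 - V_2)/R2 = (0 - 0.4321)/330 = -0.001309 A
|I_R2| = 0.001309 A

Final answer: |I_R2| = 0.001309 A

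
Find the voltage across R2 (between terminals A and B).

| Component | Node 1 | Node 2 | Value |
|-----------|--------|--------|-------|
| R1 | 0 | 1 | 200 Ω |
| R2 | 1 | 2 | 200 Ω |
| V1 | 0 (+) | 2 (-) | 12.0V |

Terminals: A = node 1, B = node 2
R1 and R2 are in series across V1 (node 0 → node 1 → node 2), and the output A–B is taken across R2, so this is a voltage divider.
Series current: I = V1/(R1 + R2) = 12/(200 + 200) = 12/400 = 0.03 A
V_R2 = I × R2 = V1 × R2/(R1 + R2) = 12 × 200/400 = 6 V

Final answer: 6 V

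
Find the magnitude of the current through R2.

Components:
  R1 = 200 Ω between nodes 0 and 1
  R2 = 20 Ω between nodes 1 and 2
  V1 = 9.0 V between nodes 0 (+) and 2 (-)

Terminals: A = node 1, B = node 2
Nodal analysis, taking node 2 as the 0 V reference.
Source V1 fixes V_0 = 9 V.
KCL at each unknown node (sum of currents leaving = 0; resistances in Ω):
  Node 1: (V_1 - 9)/200 + (V_1 - 0)/20 = 0
Collecting terms: 0.055 × V_1 = 0.045  =>  V_1 = 0.8182 V
I_R2 = (V_1 - V_2)/R2 = (0.8182 - 0)/20 = 0.04091 A
|I_R2| = 0.04091 A

Final answer: |I_R2| = 0.04091 A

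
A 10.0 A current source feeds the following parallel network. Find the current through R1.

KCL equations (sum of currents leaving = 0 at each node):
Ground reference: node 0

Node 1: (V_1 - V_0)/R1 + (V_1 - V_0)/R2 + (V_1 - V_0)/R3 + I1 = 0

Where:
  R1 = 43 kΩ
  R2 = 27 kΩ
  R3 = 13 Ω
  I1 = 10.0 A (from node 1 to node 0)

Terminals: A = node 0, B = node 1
All resistors sit directly between nodes 0 and 1, so they are in parallel and share one voltage V; the full source current 10 A splits among them.
1/R_par = 1/43000 + 1/27000 + 1/13 = 0.07698 S  =>  R_par = 12.99 Ω
V = I × R_par = 10 × 12.99 = 129.9 V
I_R1 = V/R1 = 129.9/43000 = 0.003021 A

Final answer: 0.003021 A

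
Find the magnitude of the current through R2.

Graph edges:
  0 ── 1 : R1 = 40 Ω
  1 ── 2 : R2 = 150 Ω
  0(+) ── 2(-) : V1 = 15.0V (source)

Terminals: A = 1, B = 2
Nodal analysis, taking node 2 as the 0 V reference.
Source V1 fixes V_0 = 15 V.
KCL at each unknown node (sum of currents leaving = 0; resistances in Ω):
  Node 1: (V_1 - 15)/40 + (V_1 - 0)/150 = 0
Collecting terms: 0.03167 × V_1 = 0.375  =>  V_1 = 11.84 V
I_R2 = (V_1 - V_2)/R2 = (11.84 - 0)/150 = 0.07895 A
|I_R2| = 0.07895 A

Final answer: |I_R2| = 0.07895 A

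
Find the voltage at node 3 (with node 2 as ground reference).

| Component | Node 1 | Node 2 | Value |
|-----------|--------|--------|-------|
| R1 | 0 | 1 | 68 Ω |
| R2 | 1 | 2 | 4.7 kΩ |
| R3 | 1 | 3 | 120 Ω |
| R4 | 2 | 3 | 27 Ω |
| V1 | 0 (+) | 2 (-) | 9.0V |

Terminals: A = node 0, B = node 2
Nodal analysis, taking node 2 as the 0 V reference.
Source V1 fixes V_0 = 9 V.
KCL at each unknown node (sum of currents leaving = 0; resistances in Ω):
  Node 1: (V_1 - 9)/68 + (V_1 - 0)/4700 + (V_1 - V_3)/120 = 0
  Node 3: (V_3 - V_1)/120 + (V_3 - 0)/27 = 0
Collecting terms (coefficients in siemens):
  0.02325·V_1 - 0.008333·V_3 = 0.1324
  0.04537·V_3 - 0.008333·V_1 = 0
Determinant D = (0.02325)(0.04537) - (-0.008333)(-0.008333) = 0.0009855
V_1 = [(0.1324)(0.04537) - (-0.008333)(0)]/D = 6.093 V
V_3 = [(0.02325)(0) - (0.1324)(-0.008333)]/D = 1.119 V
The requested potential is V_3 = 1.119 V.

Final answer: V_3 = 1.119 V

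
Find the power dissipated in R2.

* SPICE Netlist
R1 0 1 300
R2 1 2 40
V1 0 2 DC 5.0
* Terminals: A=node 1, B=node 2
Nodal analysis, taking node 2 as the 0 V reference.
Source V1 fixes V_0 = 5 V.
KCL at each unknown node (sum of currents leaving = 0; resistances in Ω):
  Node 1: (V_1 - 5)/300 + (V_1 - 0)/40 = 0
Collecting terms: 0.02833 × V_1 = 0.01667  =>  V_1 = 0.5882 V
I_R2 = (V_1 - V_2)/R2 = (0.5882 - 0)/40 = 0.01471 A
P_R2 = I_R2² × R2 = (0.01471)² × 40 = 0.008651 W

Final answer: 0.008651 W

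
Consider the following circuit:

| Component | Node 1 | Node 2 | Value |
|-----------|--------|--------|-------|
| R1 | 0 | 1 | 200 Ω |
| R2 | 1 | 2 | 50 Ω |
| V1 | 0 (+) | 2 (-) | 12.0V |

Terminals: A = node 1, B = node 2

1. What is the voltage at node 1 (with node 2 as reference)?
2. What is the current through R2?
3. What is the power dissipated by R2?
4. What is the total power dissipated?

Nodal analysis, taking node 2 as the 0 V reference.
Source V1 fixes V_0 = 12 V.
KCL at each unknown node (sum of currents leaving = 0; resistances in Ω):
  Node 1: (V_1 - 12)/200 + (V_1 - 0)/50 = 0
Collecting terms: 0.025 × V_1 = 0.06  =>  V_1 = 2.4 V
Part 1:
  Read off the nodal solution: V_1 = 2.4 V
Part 2:
  I_R2 = (V_1 - V_2)/R2 = (2.4 - 0)/50 = 0.048 A
  Magnitude: I_R2 = 0.048 A
Part 3:
  I_R2 = (V_1 - V_2)/R2 = (2.4 - 0)/50 = 0.048 A
  P_R2 = I_R2² × R2 = (0.048)² × 50 = 0.1152 W
Part 4:
  Power in each resistor, P = (ΔV)²/R:
    P_R1 = (12 - 2.4)²/200 = 0.4608 W
    P_R2 = (2.4 - 0)²/50 = 0.1152 W
  P_total = P_R1 + P_R2 = 0.576 W

Final answers:
1. V_1 = 2.4 V
2. I_R2 = 0.048 A
3. P_R2 = 0.1152 W
4. P_total = 0.576 W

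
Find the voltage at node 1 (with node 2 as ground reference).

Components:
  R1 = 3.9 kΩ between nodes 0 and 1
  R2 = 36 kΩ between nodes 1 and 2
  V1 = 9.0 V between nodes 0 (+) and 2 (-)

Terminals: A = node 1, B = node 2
Nodal analysis, taking node 2 as the 0 V reference.
Source V1 fixes V_0 = 9 V.
KCL at each unknown node (sum of currents leaving = 0; resistances in Ω):
  Node 1: (V_1 - 9)/3900 + (V_1 - 0)/36000 = 0
Collecting terms: 0.0002842 × V_1 = 0.002308  =>  V_1 = 8.12 V
The requested potential is V_1 = 8.12 V.

Final answer: V_1 = 8.12 V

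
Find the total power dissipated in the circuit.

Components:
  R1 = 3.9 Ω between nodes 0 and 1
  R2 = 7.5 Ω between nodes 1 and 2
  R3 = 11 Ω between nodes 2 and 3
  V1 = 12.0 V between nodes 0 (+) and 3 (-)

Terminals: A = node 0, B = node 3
Nodal analysis, taking node 3 as the 0 V reference.
Source V1 fixes V_0 = 12 V.
KCL at each unknown node (sum of currents leaving = 0; resistances in Ω):
  Node 1: (V_1 - 12)/3.9 + (V_1 - V_2)/7.5 = 0
  Node 2: (V_2 - V_1)/7.5 + (V_2 - 0)/11 = 0
Collecting terms (coefficients in siemens):
  0.3897·V_1 - 0.1333·V_2 = 3.077
  0.2242·V_2 - 0.1333·V_1 = 0
Determinant D = (0.3897)(0.2242) - (-0.1333)(-0.1333) = 0.06962
V_1 = [(3.077)(0.2242) - (-0.1333)(0)]/D = 9.911 V
V_2 = [(0.3897)(0) - (3.077)(-0.1333)]/D = 5.893 V
Power in each resistor, P = (ΔV)²/R:
  P_R1 = (12 - 9.911)²/3.9 = 1.119 W
  P_R2 = (9.911 - 5.893)²/7.5 = 2.152 W
  P_R3 = (5.893 - 0)²/11 = 3.157 W
P_total = P_R1 + P_R2 + P_R3 = 6.429 W

Final answer: 6.429 W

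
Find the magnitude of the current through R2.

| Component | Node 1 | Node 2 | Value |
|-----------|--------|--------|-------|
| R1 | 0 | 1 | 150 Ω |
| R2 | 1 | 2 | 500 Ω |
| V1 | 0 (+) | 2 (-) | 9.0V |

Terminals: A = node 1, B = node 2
Nodal analysis, taking node 2 as the 0 V reference.
Source V1 fixes V_0 = 9 V.
KCL at each unknown node (sum of currents leaving = 0; resistances in Ω):
  Node 1: (V_1 - 9)/150 + (V_1 - 0)/500 = 0
Collecting terms: 0.008667 × V_1 = 0.06  =>  V_1 = 6.923 V
I_R2 = (V_1 - V_2)/R2 = (6.923 - 0)/500 = 0.01385 A
|I_R2| = 0.01385 A

Final answer: |I_R2| = 0.01385 A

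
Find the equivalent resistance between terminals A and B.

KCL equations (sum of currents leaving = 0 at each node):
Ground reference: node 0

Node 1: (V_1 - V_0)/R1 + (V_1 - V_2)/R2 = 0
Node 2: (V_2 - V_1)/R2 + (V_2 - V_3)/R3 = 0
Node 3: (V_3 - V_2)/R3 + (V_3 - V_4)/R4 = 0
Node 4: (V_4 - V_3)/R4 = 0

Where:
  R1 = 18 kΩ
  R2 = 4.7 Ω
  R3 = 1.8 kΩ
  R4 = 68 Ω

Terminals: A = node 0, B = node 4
Reduce the network between node 0 (A) and node 4 (B) by series/parallel combination:
  Rs1 = R1 + R2 (series, joined only at node 1) = 18000 + 4.7 = 18000 Ω
  Rs2 = R3 + Rs1 (series, joined only at node 2) = 1800 + 18000 = 19800 Ω
  Rs3 = R4 + Rs2 (series, joined only at node 3) = 68 + 19800 = 19870 Ω
R_eq = 19.87 kΩ

Final answer: 19.87 kΩ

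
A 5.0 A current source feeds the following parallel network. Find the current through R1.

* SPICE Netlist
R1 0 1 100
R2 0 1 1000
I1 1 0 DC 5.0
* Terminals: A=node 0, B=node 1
All resistors sit directly between nodes 0 and 1, so they are in parallel and share one voltage V; the full source current 5 A splits among them.
1/R_par = 1/100 + 1/1000 = 0.011 S  =>  R_par = 90.91 Ω
V = I × R_par = 5 × 90.91 = 454.5 V
I_R1 = V/R1 = 454.5/100 = 4.545 A

Final answer: 4.545 A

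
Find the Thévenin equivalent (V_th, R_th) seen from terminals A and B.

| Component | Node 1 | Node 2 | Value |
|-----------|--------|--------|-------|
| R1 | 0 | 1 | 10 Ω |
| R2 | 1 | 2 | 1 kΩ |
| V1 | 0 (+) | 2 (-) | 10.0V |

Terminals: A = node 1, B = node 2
Step 1 — V_th is the open-circuit voltage V_A - V_B (nothing connected across the terminals).
Nodal analysis, taking node 2 as the 0 V reference.
Source V1 fixes V_0 = 10 V.
KCL at each unknown node (sum of currents leaving = 0; resistances in Ω):
  Node 1: (V_1 - 10)/10 + (V_1 - 0)/1000 = 0
Collecting terms: 0.101 × V_1 = 1  =>  V_1 = 9.901 V
V_th = V_1 - V_2 = 9.901 - 0 = 9.901 V
Step 2 — R_th: zero the source — replace V1 by a short circuit (node 2 merges into node 0) — and find the resistance seen between A (node 1) and B (node 0).
Reduce the network between node 1 (A) and node 0 (B) by series/parallel combination:
  Rp1 = R1 ‖ R2 (parallel, both between nodes 0 and 1) = 1/(1/10 + 1/1000) = 9.901 Ω
R_th = 9.901 Ω

Final answer: V_th = 9.901 V, R_th = 9.901 Ω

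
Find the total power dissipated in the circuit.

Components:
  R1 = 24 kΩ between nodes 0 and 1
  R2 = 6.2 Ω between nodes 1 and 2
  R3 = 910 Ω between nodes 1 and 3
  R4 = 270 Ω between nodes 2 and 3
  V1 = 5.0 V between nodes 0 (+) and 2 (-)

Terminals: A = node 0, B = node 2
Nodal analysis, taking node 2 as the 0 V reference.
Source V1 fixes V_0 = 5 V.
KCL at each unknown node (sum of currents leaving = 0; resistances in Ω):
  Node 1: (V_1 - 5)/24000 + (V_1 - 0)/6.2 + (V_1 - V_3)/910 = 0
  Node 3: (V_3 - V_1)/910 + (V_3 - 0)/270 = 0
Collecting terms (coefficients in siemens):
  0.1624·V_1 - 0.001099·V_3 = 0.0002083
  0.004803·V_3 - 0.001099·V_1 = 0
Determinant D = (0.1624)(0.004803) - (-0.001099)(-0.001099) = 0.0007789
V_1 = [(0.0002083)(0.004803) - (-0.001099)(0)]/D = 0.001285 V
V_3 = [(0.1624)(0) - (0.0002083)(-0.001099)]/D = 0.0002939 V
Power in each resistor, P = (ΔV)²/R:
  P_R1 = (5 - 0.001285)²/24000 = 0.001041 W
  P_R2 = (0.001285 - 0)²/6.2 = 0.0000002662 W
  P_R3 = (0.001285 - 0.0002939)²/910 = 0.000000001078 W
  P_R4 = (0 - 0.0002939)²/270 = 0.00000000032 W
P_total = P_R1 + P_R2 + P_R3 + P_R4 = 0.001041 W

Final answer: 0.001041 W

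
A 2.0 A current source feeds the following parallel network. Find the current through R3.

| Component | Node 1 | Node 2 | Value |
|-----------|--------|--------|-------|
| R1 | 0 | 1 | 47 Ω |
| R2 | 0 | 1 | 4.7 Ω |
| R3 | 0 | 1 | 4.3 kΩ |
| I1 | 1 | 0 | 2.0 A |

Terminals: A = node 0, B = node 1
All resistors sit directly between nodes 0 and 1, so they are in parallel and share one voltage V; the full source current 2 A splits among them.
1/R_par = 1/47 + 1/4.7 + 1/4300 = 0.2343 S  =>  R_par = 4.268 Ω
V = I × R_par = 2 × 4.268 = 8.537 V
I_R3 = V/R3 = 8.537/4300 = 0.001985 A

Final answer: 0.001985 A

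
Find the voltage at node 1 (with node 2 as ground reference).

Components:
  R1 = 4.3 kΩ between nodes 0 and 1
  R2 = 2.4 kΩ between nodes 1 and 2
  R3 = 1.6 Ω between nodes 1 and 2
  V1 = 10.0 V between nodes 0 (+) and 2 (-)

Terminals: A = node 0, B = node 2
Nodal analysis, taking node 2 as the 0 V reference.
Source V1 fixes V_0 = 10 V.
KCL at each unknown node (sum of currents leaving = 0; resistances in Ω):
  Node 1: (V_1 - 10)/4300 + (V_1 - 0)/2400 + (V_1 - 0)/1.6 = 0
Collecting terms: 0.6256 × V_1 = 0.002326  =>  V_1 = 0.003717 V
The requested potential is V_1 = 0.003717 V.

Final answer: V_1 = 0.003717 V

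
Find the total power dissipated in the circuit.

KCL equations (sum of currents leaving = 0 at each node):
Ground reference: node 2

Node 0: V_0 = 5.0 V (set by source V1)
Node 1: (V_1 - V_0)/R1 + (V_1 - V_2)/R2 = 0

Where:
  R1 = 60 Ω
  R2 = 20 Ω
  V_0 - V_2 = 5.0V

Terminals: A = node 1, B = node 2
Nodal analysis, taking node 2 as the 0 V reference.
Source V1 fixes V_0 = 5 V.
KCL at each unknown node (sum of currents leaving = 0; resistances in Ω):
  Node 1: (V_1 - 5)/60 + (V_1 - 0)/20 = 0
Collecting terms: 0.06667 × V_1 = 0.08333  =>  V_1 = 1.25 V
Power in each resistor, P = (ΔV)²/R:
  P_R1 = (5 - 1.25)²/60 = 0.2344 W
  P_R2 = (1.25 - 0)²/20 = 0.07812 W
P_total = P_R1 + P_R2 = 0.3125 W

Final answer: 0.3125 W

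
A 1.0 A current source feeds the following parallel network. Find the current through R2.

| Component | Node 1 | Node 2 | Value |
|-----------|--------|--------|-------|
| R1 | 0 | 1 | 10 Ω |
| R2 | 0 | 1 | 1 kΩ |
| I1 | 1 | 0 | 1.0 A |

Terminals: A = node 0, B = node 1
All resistors sit directly between nodes 0 and 1, so they are in parallel and share one voltage V; the full source current 1 A splits among them.
1/R_par = 1/10 + 1/1000 = 0.101 S  =>  R_par = 9.901 Ω
V = I × R_par = 1 × 9.901 = 9.901 V
I_R2 = V/R2 = 9.901/1000 = 0.009901 A

Final answer: 0.009901 A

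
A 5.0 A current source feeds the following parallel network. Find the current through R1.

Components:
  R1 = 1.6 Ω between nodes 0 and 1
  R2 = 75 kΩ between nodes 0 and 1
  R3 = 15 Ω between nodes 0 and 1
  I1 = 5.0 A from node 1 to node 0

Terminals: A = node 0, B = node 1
All resistors sit directly between nodes 0 and 1, so they are in parallel and share one voltage V; the full source current 5 A splits among them.
1/R_par = 1/1.6 + 1/75000 + 1/15 = 0.6917 S  =>  R_par = 1.446 Ω
V = I × R_par = 5 × 1.446 = 7.229 V
I_R1 = V/R1 = 7.229/1.6 = 4.518 A

Final answer: 4.518 A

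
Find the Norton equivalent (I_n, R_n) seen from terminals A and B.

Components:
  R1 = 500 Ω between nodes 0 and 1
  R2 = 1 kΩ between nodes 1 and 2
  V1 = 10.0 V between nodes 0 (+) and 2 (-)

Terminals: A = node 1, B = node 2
Find the Thévenin equivalent first; then I_n = V_th/R_th and R_n = R_th.
Step 1 — V_th is the open-circuit voltage V_A - V_B (nothing connected across the terminals).
Nodal analysis, taking node 2 as the 0 V reference.
Source V1 fixes V_0 = 10 V.
KCL at each unknown node (sum of currents leaving = 0; resistances in Ω):
  Node 1: (V_1 - 10)/500 + (V_1 - 0)/1000 = 0
Collecting terms: 0.003 × V_1 = 0.02  =>  V_1 = 6.667 V
V_th = V_1 - V_2 = 6.667 - 0 = 6.667 V
Step 2 — R_th: zero the source — replace V1 by a short circuit (node 2 merges into node 0) — and find the resistance seen between A (node 1) and B (node 0).
Reduce the network between node 1 (A) and node 0 (B) by series/parallel combination:
  Rp1 = R1 ‖ R2 (parallel, both between nodes 0 and 1) = 1/(1/500 + 1/1000) = 333.3 Ω
R_th = 333.3 Ω
I_n = V_th/R_th = 6.667/333.3 = 0.02 A, and R_n = R_th = 333.3 Ω

Final answer: I_n = 0.02 A, R_n = 333.3 Ω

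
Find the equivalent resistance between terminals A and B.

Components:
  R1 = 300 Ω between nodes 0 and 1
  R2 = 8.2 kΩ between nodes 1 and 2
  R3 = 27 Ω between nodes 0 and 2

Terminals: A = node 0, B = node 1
Reduce the network between node 0 (A) and node 1 (B) by series/parallel combination:
  Rs1 = R3 + R2 (series, joined only at node 2) = 27 + 8200 = 8227 Ω
  Rp1 = R1 ‖ Rs1 (parallel, both between nodes 0 and 1) = 1/(1/300 + 1/8227) = 289.4 Ω
R_eq = 289.4 Ω

Final answer: 289.4 Ω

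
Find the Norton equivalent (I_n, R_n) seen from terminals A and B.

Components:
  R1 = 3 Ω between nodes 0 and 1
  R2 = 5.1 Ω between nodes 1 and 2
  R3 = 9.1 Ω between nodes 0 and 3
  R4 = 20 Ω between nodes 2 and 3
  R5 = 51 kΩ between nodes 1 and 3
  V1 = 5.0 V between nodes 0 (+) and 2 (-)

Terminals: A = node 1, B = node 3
Find the Thévenin equivalent first; then I_n = V_th/R_th and R_n = R_th.
Step 1 — V_th is the open-circuit voltage V_A - V_B (nothing connected across the terminals).
Nodal analysis, taking node 2 as the 0 V reference.
Source V1 fixes V_0 = 5 V.
KCL at each unknown node (sum of currents leaving = 0; resistances in Ω):
  Node 1: (V_1 - 5)/3 + (V_1 - 0)/5.1 + (V_1 - V_3)/51000 = 0
  Node 3: (V_3 - 5)/9.1 + (V_3 - 0)/20 + (V_3 - V_1)/51000 = 0
Collecting terms (coefficients in siemens):
  0.5294·V_1 - 0.00001961·V_3 = 1.667
  0.1599·V_3 - 0.00001961·V_1 = 0.5495
Determinant D = (0.5294)(0.1599) - (-0.00001961)(-0.00001961) = 0.08466
V_1 = [(1.667)(0.1599) - (-0.00001961)(0.5495)]/D = 3.148 V
V_3 = [(0.5294)(0.5495) - (1.667)(-0.00001961)]/D = 3.436 V
V_th = V_1 - V_3 = 3.148 - 3.436 = -0.2882 V
Step 2 — R_th: zero the source — replace V1 by a short circuit (node 2 merges into node 0) — and find the resistance seen between A (node 1) and B (node 3).
Reduce the network between node 1 (A) and node 3 (B) by series/parallel combination:
  Rp1 = R1 ‖ R2 (parallel, both between nodes 0 and 1) = 1/(1/3 + 1/5.1) = 1.889 Ω
  Rp2 = R3 ‖ R4 (parallel, both between nodes 0 and 3) = 1/(1/9.1 + 1/20) = 6.254 Ω
  Rs1 = Rp1 + Rp2 (series, joined only at node 0) = 1.889 + 6.254 = 8.143 Ω
  Rp3 = R5 ‖ Rs1 (parallel, both between nodes 1 and 3) = 1/(1/51000 + 1/8.143) = 8.142 Ω
R_th = 8.142 Ω
I_n = V_th/R_th = -0.2882/8.142 = -0.0354 A, and R_n = R_th = 8.142 Ω

Final answer: I_n = -0.0354 A, R_n = 8.142 Ω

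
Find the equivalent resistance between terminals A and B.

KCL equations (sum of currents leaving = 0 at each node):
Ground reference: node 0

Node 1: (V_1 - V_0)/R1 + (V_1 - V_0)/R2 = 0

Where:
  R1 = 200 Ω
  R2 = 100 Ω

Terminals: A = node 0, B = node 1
Reduce the network between node 0 (A) and node 1 (B) by series/parallel combination:
  Rp1 = R1 ‖ R2 (parallel, both between nodes 0 and 1) = 1/(1/200 + 1/100) = 66.67 Ω
R_eq = 66.67 Ω

Final answer: 66.67 Ω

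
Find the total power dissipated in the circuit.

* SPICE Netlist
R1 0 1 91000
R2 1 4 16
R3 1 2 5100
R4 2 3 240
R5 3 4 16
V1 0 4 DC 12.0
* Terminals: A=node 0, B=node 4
Nodal analysis, taking node 4 as the 0 V reference.
Source V1 fixes V_0 = 12 V.
KCL at each unknown node (sum of currents leaving = 0; resistances in Ω):
  Node 1: (V_1 - 12)/91000 + (V_1 - 0)/16 + (V_1 - V_2)/5100 = 0
  Node 2: (V_2 - V_1)/5100 + (V_2 - V_3)/240 = 0
  Node 3: (V_3 - V_2)/240 + (V_3 - 0)/16 = 0
Collecting terms (coefficients in siemens):
  0.06271·V_1 - 0.0001961·V_2 = 0.0001319
  0.004363·V_2 - 0.0001961·V_1 - 0.004167·V_3 = 0
  0.06667·V_3 - 0.004167·V_2 = 0
Solving these 3 simultaneous equations (Gaussian elimination) gives:
  V_1 = 0.002103 V, V_2 = 0.0001005 V, V_3 = 0.000006283 V
Power in each resistor, P = (ΔV)²/R:
  P_R1 = (12 - 0.002103)²/91000 = 0.001582 W
  P_R2 = (0.002103 - 0)²/16 = 0.0000002765 W
  P_R3 = (0.002103 - 0.0001005)²/5100 = 0.0000000007864 W
  P_R4 = (0.0001005 - 0.000006283)²/240 = 0.00000000003701 W
  P_R5 = (0.000006283 - 0)²/16 = 0.000000000002467 W
P_total = P_R1 + P_R2 + P_R3 + P_R4 + P_R5 = 0.001582 W

Final answer: 0.001582 W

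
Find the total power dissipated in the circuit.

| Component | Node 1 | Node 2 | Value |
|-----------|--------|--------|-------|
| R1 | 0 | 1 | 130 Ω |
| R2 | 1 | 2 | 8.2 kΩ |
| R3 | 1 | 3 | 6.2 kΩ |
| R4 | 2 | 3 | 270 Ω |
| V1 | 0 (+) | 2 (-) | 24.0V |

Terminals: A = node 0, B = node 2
Nodal analysis, taking node 2 as the 0 V reference.
Source V1 fixes V_0 = 24 V.
KCL at each unknown node (sum of currents leaving = 0; resistances in Ω):
  Node 1: (V_1 - 24)/130 + (V_1 - 0)/8200 + (V_1 - V_3)/6200 = 0
  Node 3: (V_3 - V_1)/6200 + (V_3 - 0)/270 = 0
Collecting terms (coefficients in siemens):
  0.007976·V_1 - 0.0001613·V_3 = 0.1846
  0.003865·V_3 - 0.0001613·V_1 = 0
Determinant D = (0.007976)(0.003865) - (-0.0001613)(-0.0001613) = 0.0000308
V_1 = [(0.1846)(0.003865) - (-0.0001613)(0)]/D = 23.17 V
V_3 = [(0.007976)(0) - (0.1846)(-0.0001613)]/D = 0.9668 V
Power in each resistor, P = (ΔV)²/R:
  P_R1 = (24 - 23.17)²/130 = 0.005335 W
  P_R2 = (23.17 - 0)²/8200 = 0.06545 W
  P_R3 = (23.17 - 0.9668)²/6200 = 0.07949 W
  P_R4 = (0 - 0.9668)²/270 = 0.003462 W
P_total = P_R1 + P_R2 + P_R3 + P_R4 = 0.1537 W

Final answer: 0.1537 W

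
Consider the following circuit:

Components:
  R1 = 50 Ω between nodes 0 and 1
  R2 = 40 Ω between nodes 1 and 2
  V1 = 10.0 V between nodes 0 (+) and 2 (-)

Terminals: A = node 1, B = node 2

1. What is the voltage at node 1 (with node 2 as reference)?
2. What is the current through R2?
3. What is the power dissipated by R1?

Nodal analysis, taking node 2 as the 0 V reference.
Source V1 fixes V_0 = 10 V.
KCL at each unknown node (sum of currents leaving = 0; resistances in Ω):
  Node 1: (V_1 - 10)/50 + (V_1 - 0)/40 = 0
Collecting terms: 0.045 × V_1 = 0.2  =>  V_1 = 4.444 V
Part 1:
  Read off the nodal solution: V_1 = 4.444 V
Part 2:
  I_R2 = (V_1 - V_2)/R2 = (4.444 - 0)/40 = 0.1111 A
  Magnitude: I_R2 = 0.1111 A
Part 3:
  I_R1 = (V_0 - V_1)/R1 = (10 - 4.444)/50 = 0.1111 A
  P_R1 = I_R1² × R1 = (0.1111)² × 50 = 0.6173 W

Final answers:
1. V_1 = 4.444 V
2. I_R2 = 0.1111 A
3. P_R1 = 0.6173 W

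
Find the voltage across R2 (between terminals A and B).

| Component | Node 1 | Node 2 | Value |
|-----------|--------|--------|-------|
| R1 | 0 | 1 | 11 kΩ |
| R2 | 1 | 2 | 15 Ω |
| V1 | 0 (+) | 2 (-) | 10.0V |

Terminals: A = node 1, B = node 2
R1 and R2 are in series across V1 (node 0 → node 1 → node 2), and the output A–B is taken across R2, so this is a voltage divider.
Series current: I = V1/(R1 + R2) = 10/(11000 + 15) = 10/11020 = 0.0009079 A
V_R2 = I × R2 = V1 × R2/(R1 + R2) = 10 × 15/11020 = 0.01362 V

Final answer: 0.01362 V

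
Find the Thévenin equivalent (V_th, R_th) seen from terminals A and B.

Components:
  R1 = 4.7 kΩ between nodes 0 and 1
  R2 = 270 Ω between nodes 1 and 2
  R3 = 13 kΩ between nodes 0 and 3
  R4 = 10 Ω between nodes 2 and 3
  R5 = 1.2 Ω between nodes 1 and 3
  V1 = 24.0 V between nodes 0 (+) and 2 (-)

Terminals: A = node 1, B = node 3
Step 1 — V_th is the open-circuit voltage V_A - V_B (nothing connected across the terminals).
Nodal analysis, taking node 2 as the 0 V reference.
Source V1 fixes V_0 = 24 V.
KCL at each unknown node (sum of currents leaving = 0; resistances in Ω):
  Node 1: (V_1 - 24)/4700 + (V_1 - 0)/270 + (V_1 - V_3)/1.2 = 0
  Node 3: (V_3 - 24)/13000 + (V_3 - 0)/10 + (V_3 - V_1)/1.2 = 0
Collecting terms (coefficients in siemens):
  0.8372·V_1 - 0.8333·V_3 = 0.005106
  0.9334·V_3 - 0.8333·V_1 = 0.001846
Determinant D = (0.8372)(0.9334) - (-0.8333)(-0.8333) = 0.08705
V_1 = [(0.005106)(0.9334) - (-0.8333)(0.001846)]/D = 0.07242 V
V_3 = [(0.8372)(0.001846) - (0.005106)(-0.8333)]/D = 0.06664 V
V_th = V_1 - V_3 = 0.07242 - 0.06664 = 0.005787 V
Step 2 — R_th: zero the source — replace V1 by a short circuit (node 2 merges into node 0) — and find the resistance seen between A (node 1) and B (node 3).
Reduce the network between node 1 (A) and node 3 (B) by series/parallel combination:
  Rp1 = R1 ‖ R2 (parallel, both between nodes 0 and 1) = 1/(1/4700 + 1/270) = 255.3 Ω
  Rp2 = R3 ‖ R4 (parallel, both between nodes 0 and 3) = 1/(1/13000 + 1/10) = 9.992 Ω
  Rs1 = Rp1 + Rp2 (series, joined only at node 0) = 255.3 + 9.992 = 265.3 Ω
  Rp3 = R5 ‖ Rs1 (parallel, both between nodes 1 and 3) = 1/(1/1.2 + 1/265.3) = 1.195 Ω
R_th = 1.195 Ω

Final answer: V_th = 0.005787 V, R_th = 1.195 Ω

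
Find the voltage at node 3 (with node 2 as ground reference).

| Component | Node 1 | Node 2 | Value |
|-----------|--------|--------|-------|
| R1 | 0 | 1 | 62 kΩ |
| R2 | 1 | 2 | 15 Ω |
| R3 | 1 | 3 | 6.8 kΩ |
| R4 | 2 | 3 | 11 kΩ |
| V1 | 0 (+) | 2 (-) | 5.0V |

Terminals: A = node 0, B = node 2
Nodal analysis, taking node 2 as the 0 V reference.
Source V1 fixes V_0 = 5 V.
KCL at each unknown node (sum of currents leaving = 0; resistances in Ω):
  Node 1: (V_1 - 5)/62000 + (V_1 - 0)/15 + (V_1 - V_3)/6800 = 0
  Node 3: (V_3 - V_1)/6800 + (V_3 - 0)/11000 = 0
Collecting terms (coefficients in siemens):
  0.06683·V_1 - 0.0001471·V_3 = 0.00008065
  0.000238·V_3 - 0.0001471·V_1 = 0
Determinant D = (0.06683)(0.000238) - (-0.0001471)(-0.0001471) = 0.00001588
V_1 = [(0.00008065)(0.000238) - (-0.0001471)(0)]/D = 0.001208 V
V_3 = [(0.06683)(0) - (0.00008065)(-0.0001471)]/D = 0.0007467 V
The requested potential is V_3 = 0.0007467 V.

Final answer: V_3 = 0.0007467 V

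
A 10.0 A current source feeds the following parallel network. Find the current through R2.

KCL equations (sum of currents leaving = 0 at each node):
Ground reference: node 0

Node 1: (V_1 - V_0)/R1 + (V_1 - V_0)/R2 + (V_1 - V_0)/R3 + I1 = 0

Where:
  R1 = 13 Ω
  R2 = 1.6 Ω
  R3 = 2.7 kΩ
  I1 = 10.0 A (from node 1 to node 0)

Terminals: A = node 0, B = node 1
All resistors sit directly between nodes 0 and 1, so they are in parallel and share one voltage V; the full source current 10 A splits among them.
1/R_par = 1/13 + 1/1.6 + 1/2700 = 0.7023 S  =>  R_par = 1.424 Ω
V = I × R_par = 10 × 1.424 = 14.24 V
I_R2 = V/R2 = 14.24/1.6 = 8.899 A

Final answer: 8.899 A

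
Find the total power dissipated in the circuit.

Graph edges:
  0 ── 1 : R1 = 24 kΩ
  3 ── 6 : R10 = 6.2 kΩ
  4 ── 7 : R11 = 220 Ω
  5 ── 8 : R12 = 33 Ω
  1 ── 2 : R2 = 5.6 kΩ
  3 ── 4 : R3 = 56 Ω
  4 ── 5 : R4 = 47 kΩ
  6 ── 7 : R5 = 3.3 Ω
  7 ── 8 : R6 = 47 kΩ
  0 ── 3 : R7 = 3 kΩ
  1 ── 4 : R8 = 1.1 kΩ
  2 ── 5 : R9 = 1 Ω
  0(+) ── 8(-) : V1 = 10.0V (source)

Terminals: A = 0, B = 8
Nodal analysis, taking node 8 as the 0 V reference.
Source V1 fixes V_0 = 10 V.
KCL at each unknown node (sum of currents leaving = 0; resistances in Ω):
  Node 1: (V_1 - 10)/24000 + (V_1 - V_2)/5600 + (V_1 - V_4)/1100 = 0
  Node 2: (V_2 - V_1)/5600 + (V_2 - V_5)/1 = 0
  Node 3: (V_3 - V_4)/56 + (V_3 - 10)/3000 + (V_3 - V_6)/6200 = 0
  Node 4: (V_4 - V_3)/56 + (V_4 - V_5)/47000 + (V_4 - V_1)/1100 + (V_4 - V_7)/220 = 0
  Node 5: (V_5 - V_4)/47000 + (V_5 - V_2)/1 + (V_5 - 0)/33 = 0
  Node 6: (V_6 - V_7)/3.3 + (V_6 - V_3)/6200 = 0
  Node 7: (V_7 - V_6)/3.3 + (V_7 - 0)/47000 + (V_7 - V_4)/220 = 0
Collecting terms (coefficients in siemens):
  0.001129·V_1 - 0.0001786·V_2 - 0.0009091·V_4 = 0.0004167
  1·V_2 - 0.0001786·V_1 - 1·V_5 = 0
  0.01835·V_3 - 0.01786·V_4 - 0.0001613·V_6 = 0.003333
  0.02333·V_4 - 0.0009091·V_1 - 0.01786·V_3 - 0.00002128·V_5 - 0.004545·V_7 = 0
  1.03·V_5 - 1·V_2 - 0.00002128·V_4 = 0
  0.3032·V_6 - 0.0001613·V_3 - 0.303·V_7 = 0
  0.3076·V_7 - 0.004545·V_4 - 0.303·V_6 = 0
Solving these 7 simultaneous equations (Gaussian elimination) gives:
  V_1 = 5.694 V, V_2 = 0.03895 V, V_3 = 6.669 V, V_4 = 6.608 V
  V_5 = 0.03794 V, V_6 = 6.58 V, V_7 = 6.58 V
Power in each resistor, P = (ΔV)²/R:
  P_R1 = (10 - 5.694)²/24000 = 0.0007725 W
  P_R2 = (5.694 - 0.03895)²/5600 = 0.005711 W
  P_R3 = (6.669 - 6.608)²/56 = 0.00006726 W
  P_R4 = (6.608 - 0.03794)²/47000 = 0.0009184 W
  P_R5 = (6.58 - 6.58)²/3.3 = 0.0000000006795 W
  P_R6 = (6.58 - 0)²/47000 = 0.0009213 W
  P_R7 = (10 - 6.669)²/3000 = 0.003698 W
  P_R8 = (5.694 - 6.608)²/1100 = 0.0007587 W
  P_R9 = (0.03895 - 0.03794)²/1 = 0.00000102 W
  P_R10 = (6.669 - 6.58)²/6200 = 0.000001277 W
  P_R11 = (6.608 - 6.58)²/220 = 0.000003474 W
  P_R12 = (0.03794 - 0)²/33 = 0.00004362 W
P_total = P_R1 + P_R2 + P_R3 + P_R4 + P_R5 + P_R6 + P_R7 + P_R8 + P_R9 + P_R10 + P_R11 + P_R12 = 0.0129 W

Final answer: 0.0129 W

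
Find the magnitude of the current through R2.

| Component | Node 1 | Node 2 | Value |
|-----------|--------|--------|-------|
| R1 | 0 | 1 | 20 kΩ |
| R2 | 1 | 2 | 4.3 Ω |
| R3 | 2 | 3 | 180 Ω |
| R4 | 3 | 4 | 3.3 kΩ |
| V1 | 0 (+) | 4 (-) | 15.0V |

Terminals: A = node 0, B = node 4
Nodal analysis, taking node 4 as the 0 V reference.
Source V1 fixes V_0 = 15 V.
KCL at each unknown node (sum of currents leaving = 0; resistances in Ω):
  Node 1: (V_1 - 15)/20000 + (V_1 - V_2)/4.3 = 0
  Node 2: (V_2 - V_1)/4.3 + (V_2 - V_3)/180 = 0
  Node 3: (V_3 - V_2)/180 + (V_3 - 0)/3300 = 0
Collecting terms (coefficients in siemens):
  0.2326·V_1 - 0.2326·V_2 = 0.00075
  0.2381·V_2 - 0.2326·V_1 - 0.005556·V_3 = 0
  0.005859·V_3 - 0.005556·V_2 = 0
Solving these 3 simultaneous equations (Gaussian elimination) gives:
  V_1 = 2.226 V, V_2 = 2.223 V, V_3 = 2.108 V
I_R2 = (V_1 - V_2)/R2 = (2.226 - 2.223)/4.3 = 0.0006387 A
|I_R2| = 0.0006387 A

Final answer: |I_R2| = 0.0006387 A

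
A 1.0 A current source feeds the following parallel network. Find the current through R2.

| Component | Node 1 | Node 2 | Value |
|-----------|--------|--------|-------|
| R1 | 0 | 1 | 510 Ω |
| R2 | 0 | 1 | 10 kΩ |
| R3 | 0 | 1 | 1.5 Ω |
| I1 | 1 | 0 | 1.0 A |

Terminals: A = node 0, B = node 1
All resistors sit directly between nodes 0 and 1, so they are in parallel and share one voltage V; the full source current 1 A splits among them.
1/R_par = 1/510 + 1/10000 + 1/1.5 = 0.6687 S  =>  R_par = 1.495 Ω
V = I × R_par = 1 × 1.495 = 1.495 V
I_R2 = V/R2 = 1.495/10000 = 0.0001495 A

Final answer: 0.0001495 A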